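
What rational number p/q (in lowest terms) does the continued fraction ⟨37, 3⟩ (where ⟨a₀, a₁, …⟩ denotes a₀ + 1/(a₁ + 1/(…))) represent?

112/3

Start with 3.
37 + 1/(3/1) = 37 + 1/3 = 112/3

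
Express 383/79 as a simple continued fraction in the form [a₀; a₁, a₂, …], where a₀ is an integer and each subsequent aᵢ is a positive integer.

[4; 1, 5, 1, 1, 2, 2]

Apply division with remainder until the remainder is 0:
383 ÷ 79 → quotient 4, remainder 67
79 ÷ 67 → quotient 1, remainder 12
67 ÷ 12 → quotient 5, remainder 7
12 ÷ 7 → quotient 1, remainder 5
7 ÷ 5 → quotient 1, remainder 2
5 ÷ 2 → quotient 2, remainder 1
2 ÷ 1 → quotient 2, remainder 0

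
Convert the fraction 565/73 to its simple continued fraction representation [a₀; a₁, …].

[7; 1, 2, 1, 5, 3]

Apply division with remainder until the remainder is 0:
565 ÷ 73 → quotient 7, remainder 54
73 ÷ 54 → quotient 1, remainder 19
54 ÷ 19 → quotient 2, remainder 16
19 ÷ 16 → quotient 1, remainder 3
16 ÷ 3 → quotient 5, remainder 1
3 ÷ 1 → quotient 3, remainder 0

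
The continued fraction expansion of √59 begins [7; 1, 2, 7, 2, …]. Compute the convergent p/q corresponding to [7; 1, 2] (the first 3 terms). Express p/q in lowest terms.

23/3

Start with 2.
1 + 1/(2/1) = 1 + 1/2 = 3/2
7 + 1/(3/2) = 7 + 2/3 = 23/3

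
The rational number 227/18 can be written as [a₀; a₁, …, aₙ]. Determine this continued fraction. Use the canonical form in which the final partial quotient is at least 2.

227 ÷ 18 → quotient 12, remainder 11
18 ÷ 11 → quotient 1, remainder 7
11 ÷ 7 → quotient 1, remainder 4
7 ÷ 4 → quotient 1, remainder 3
4 ÷ 3 → quotient 1, remainder 1
3 ÷ 1 → quotient 3, remainder 0

[12; 1, 1, 1, 1, 3]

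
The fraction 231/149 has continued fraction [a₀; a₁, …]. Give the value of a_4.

2

231 = 1·149 + 82, so a_0 = 1
149 = 1·82 + 67, so a_1 = 1
82 = 1·67 + 15, so a_2 = 1
67 = 4·15 + 7, so a_3 = 4
15 = 2·7 + 1, so a_4 = 2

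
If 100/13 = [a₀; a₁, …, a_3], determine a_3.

Run the Euclidean algorithm, recording each quotient:
100 ÷ 13 → quotient 7, remainder 9
13 ÷ 9 → quotient 1, remainder 4
9 ÷ 4 → quotient 2, remainder 1
4 ÷ 1 → quotient 4, remainder 0

4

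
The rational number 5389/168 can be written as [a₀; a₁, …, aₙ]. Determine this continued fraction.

[32; 12, 1, 12]

⌊5389/168⌋ = 32, remainder 13
⌊168/13⌋ = 12, remainder 12
⌊13/12⌋ = 1, remainder 1
⌊12/1⌋ = 12, remainder 0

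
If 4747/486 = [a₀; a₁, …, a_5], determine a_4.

3

4747 ÷ 486 → quotient 9, remainder 373
486 ÷ 373 → quotient 1, remainder 113
373 ÷ 113 → quotient 3, remainder 34
113 ÷ 34 → quotient 3, remainder 11
34 ÷ 11 → quotient 3, remainder 1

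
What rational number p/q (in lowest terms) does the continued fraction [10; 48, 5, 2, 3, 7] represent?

Start with 7.
3 + 1/(7/1) = 3 + 1/7 = 22/7
2 + 1/(22/7) = 2 + 7/22 = 51/22
5 + 1/(51/22) = 5 + 22/51 = 277/51
48 + 1/(277/51) = 48 + 51/277 = 13347/277
10 + 1/(13347/277) = 10 + 277/13347 = 133747/13347

133747/13347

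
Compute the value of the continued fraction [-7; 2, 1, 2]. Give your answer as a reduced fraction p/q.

a_0 = -7: -7/1
a_1 = 2: -13/2
a_2 = 1: -20/3
a_3 = 2: -53/8

-53/8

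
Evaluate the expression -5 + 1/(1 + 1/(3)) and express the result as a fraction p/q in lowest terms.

a_0 = -5: -5/1
a_1 = 1: -4/1
a_2 = 3: -17/4

-17/4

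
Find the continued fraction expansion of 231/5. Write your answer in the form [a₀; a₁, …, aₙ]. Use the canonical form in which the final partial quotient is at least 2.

Run the Euclidean algorithm, recording each quotient:
231 = 46·5 + 1, so a_0 = 46
5 = 5·1 + 0, so a_1 = 5

[46; 5]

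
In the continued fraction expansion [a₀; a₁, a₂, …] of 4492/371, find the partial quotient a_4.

1

4492 ÷ 371 → quotient 12, remainder 40
371 ÷ 40 → quotient 9, remainder 11
40 ÷ 11 → quotient 3, remainder 7
11 ÷ 7 → quotient 1, remainder 4
7 ÷ 4 → quotient 1, remainder 3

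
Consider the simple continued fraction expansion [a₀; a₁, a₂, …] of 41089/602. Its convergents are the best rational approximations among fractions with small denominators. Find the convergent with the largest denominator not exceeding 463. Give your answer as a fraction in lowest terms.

12354/181

a_0 = 68: 68/1  (≤ bound)
a_1 = 3: 205/3  (≤ bound)
a_2 = 1: 273/4  (≤ bound)
a_3 = 14: 4027/59  (≤ bound)
a_4 = 3: 12354/181  (≤ bound)
a_5 = 3: 41089/602  (> 463, stop)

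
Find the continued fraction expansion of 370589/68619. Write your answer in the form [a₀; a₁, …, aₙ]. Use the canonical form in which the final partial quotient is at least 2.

370589 = 5·68619 + 27494, so a_0 = 5
68619 = 2·27494 + 13631, so a_1 = 2
27494 = 2·13631 + 232, so a_2 = 2
13631 = 58·232 + 175, so a_3 = 58
232 = 1·175 + 57, so a_4 = 1
175 = 3·57 + 4, so a_5 = 3
57 = 14·4 + 1, so a_6 = 14
4 = 4·1 + 0, so a_7 = 4

[5; 2, 2, 58, 1, 3, 14, 4]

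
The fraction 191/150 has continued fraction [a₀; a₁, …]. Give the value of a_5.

13

Run the Euclidean algorithm, recording each quotient:
191 ÷ 150 → quotient 1, remainder 41
150 ÷ 41 → quotient 3, remainder 27
41 ÷ 27 → quotient 1, remainder 14
27 ÷ 14 → quotient 1, remainder 13
14 ÷ 13 → quotient 1, remainder 1
13 ÷ 1 → quotient 13, remainder 0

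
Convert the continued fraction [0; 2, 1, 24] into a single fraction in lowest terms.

25/74

Compute successive convergents:
a_0 = 0: 0/1
a_1 = 2: 1/2
a_2 = 1: 1/3
a_3 = 24: 25/74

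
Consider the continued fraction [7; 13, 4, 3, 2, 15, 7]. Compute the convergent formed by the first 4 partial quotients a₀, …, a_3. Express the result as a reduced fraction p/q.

a_0 = 7: 7/1
a_1 = 13: 92/13
a_2 = 4: 375/53
a_3 = 3: 1217/172

1217/172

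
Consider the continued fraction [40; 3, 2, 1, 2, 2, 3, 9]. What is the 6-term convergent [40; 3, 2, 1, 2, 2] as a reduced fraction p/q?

Build up convergents one term at a time:
a_0 = 40: 40/1
a_1 = 3: 121/3
a_2 = 2: 282/7
a_3 = 1: 403/10
a_4 = 2: 1088/27
a_5 = 2: 2579/64

2579/64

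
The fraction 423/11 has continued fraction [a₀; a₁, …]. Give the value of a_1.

423 = 38·11 + 5, so a_0 = 38
11 = 2·5 + 1, so a_1 = 2

2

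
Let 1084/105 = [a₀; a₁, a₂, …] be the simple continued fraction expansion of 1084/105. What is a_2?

11

⌊1084/105⌋ = 10, remainder 34
⌊105/34⌋ = 3, remainder 3
⌊34/3⌋ = 11, remainder 1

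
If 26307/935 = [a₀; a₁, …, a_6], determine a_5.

5

Repeatedly divide and take the remainder:
26307 = 28·935 + 127, so a_0 = 28
935 = 7·127 + 46, so a_1 = 7
127 = 2·46 + 35, so a_2 = 2
46 = 1·35 + 11, so a_3 = 1
35 = 3·11 + 2, so a_4 = 3
11 = 5·2 + 1, so a_5 = 5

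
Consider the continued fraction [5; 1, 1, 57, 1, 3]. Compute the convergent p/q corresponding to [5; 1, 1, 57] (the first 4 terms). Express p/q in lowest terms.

Work from the innermost term outward:
Start with 57.
1 + 1/(57/1) = 1 + 1/57 = 58/57
1 + 1/(58/57) = 1 + 57/58 = 115/58
5 + 1/(115/58) = 5 + 58/115 = 633/115

633/115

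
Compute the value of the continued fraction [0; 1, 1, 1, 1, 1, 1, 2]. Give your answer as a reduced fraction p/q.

21/34

Work from the innermost term outward:
Start with 2.
1 + 1/(2/1) = 1 + 1/2 = 3/2
1 + 1/(3/2) = 1 + 2/3 = 5/3
1 + 1/(5/3) = 1 + 3/5 = 8/5
1 + 1/(8/5) = 1 + 5/8 = 13/8
1 + 1/(13/8) = 1 + 8/13 = 21/13
1 + 1/(21/13) = 1 + 13/21 = 34/21
0 + 1/(34/21) = 0 + 21/34 = 21/34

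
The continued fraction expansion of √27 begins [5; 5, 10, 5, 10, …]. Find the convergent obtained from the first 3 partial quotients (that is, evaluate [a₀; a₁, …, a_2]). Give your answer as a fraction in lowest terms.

a_0 = 5: 5/1
a_1 = 5: 26/5
a_2 = 10: 265/51

265/51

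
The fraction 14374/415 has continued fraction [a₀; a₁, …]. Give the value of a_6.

37

14374 ÷ 415 → quotient 34, remainder 264
415 ÷ 264 → quotient 1, remainder 151
264 ÷ 151 → quotient 1, remainder 113
151 ÷ 113 → quotient 1, remainder 38
113 ÷ 38 → quotient 2, remainder 37
38 ÷ 37 → quotient 1, remainder 1
37 ÷ 1 → quotient 37, remainder 0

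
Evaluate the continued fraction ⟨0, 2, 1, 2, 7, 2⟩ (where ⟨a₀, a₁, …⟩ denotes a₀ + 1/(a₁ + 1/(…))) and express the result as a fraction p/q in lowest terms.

a_0 = 0: 0/1
a_1 = 2: 1/2
a_2 = 1: 1/3
a_3 = 2: 3/8
a_4 = 7: 22/59
a_5 = 2: 47/126

47/126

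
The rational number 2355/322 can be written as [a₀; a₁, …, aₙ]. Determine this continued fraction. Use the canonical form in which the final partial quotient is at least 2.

2355 = 7·322 + 101, so a_0 = 7
322 = 3·101 + 19, so a_1 = 3
101 = 5·19 + 6, so a_2 = 5
19 = 3·6 + 1, so a_3 = 3
6 = 6·1 + 0, so a_4 = 6

[7; 3, 5, 3, 6]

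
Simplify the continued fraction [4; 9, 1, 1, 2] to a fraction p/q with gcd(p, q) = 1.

a_0 = 4: 4/1
a_1 = 9: 37/9
a_2 = 1: 41/10
a_3 = 1: 78/19
a_4 = 2: 197/48

197/48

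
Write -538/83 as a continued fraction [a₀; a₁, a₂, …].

[-7; 1, 1, 13, 3]

-538 ÷ 83 → quotient -7, remainder 43
83 ÷ 43 → quotient 1, remainder 40
43 ÷ 40 → quotient 1, remainder 3
40 ÷ 3 → quotient 13, remainder 1
3 ÷ 1 → quotient 3, remainder 0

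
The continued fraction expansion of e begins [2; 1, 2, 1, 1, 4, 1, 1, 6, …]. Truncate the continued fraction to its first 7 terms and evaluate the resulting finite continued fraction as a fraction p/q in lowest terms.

Start with 1.
4 + 1/(1/1) = 4 + 1/1 = 5/1
1 + 1/(5/1) = 1 + 1/5 = 6/5
1 + 1/(6/5) = 1 + 5/6 = 11/6
2 + 1/(11/6) = 2 + 6/11 = 28/11
1 + 1/(28/11) = 1 + 11/28 = 39/28
2 + 1/(39/28) = 2 + 28/39 = 106/39

106/39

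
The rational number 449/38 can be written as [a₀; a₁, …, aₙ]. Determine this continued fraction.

⌊449/38⌋ = 11, remainder 31
⌊38/31⌋ = 1, remainder 7
⌊31/7⌋ = 4, remainder 3
⌊7/3⌋ = 2, remainder 1
⌊3/1⌋ = 3, remainder 0

[11; 1, 4, 2, 3]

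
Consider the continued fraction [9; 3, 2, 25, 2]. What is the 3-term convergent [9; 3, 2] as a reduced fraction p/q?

65/7

Build up convergents one term at a time:
a_0 = 9: 9/1
a_1 = 3: 28/3
a_2 = 2: 65/7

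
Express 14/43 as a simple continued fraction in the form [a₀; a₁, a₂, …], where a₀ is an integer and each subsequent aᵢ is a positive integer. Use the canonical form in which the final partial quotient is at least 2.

Run the Euclidean algorithm, recording each quotient:
⌊14/43⌋ = 0, remainder 14
⌊43/14⌋ = 3, remainder 1
⌊14/1⌋ = 14, remainder 0

[0; 3, 14]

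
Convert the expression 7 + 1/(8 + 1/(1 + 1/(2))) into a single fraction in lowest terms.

185/26

Start with 2.
1 + 1/(2/1) = 1 + 1/2 = 3/2
8 + 1/(3/2) = 8 + 2/3 = 26/3
7 + 1/(26/3) = 7 + 3/26 = 185/26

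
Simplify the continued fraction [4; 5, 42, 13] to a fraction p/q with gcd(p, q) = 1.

a_0 = 4: 4/1
a_1 = 5: 21/5
a_2 = 42: 886/211
a_3 = 13: 11539/2748

11539/2748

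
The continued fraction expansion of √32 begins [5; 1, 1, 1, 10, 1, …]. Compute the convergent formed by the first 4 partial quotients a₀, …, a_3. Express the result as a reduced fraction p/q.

17/3

Start with 1.
1 + 1/(1/1) = 1 + 1/1 = 2/1
1 + 1/(2/1) = 1 + 1/2 = 3/2
5 + 1/(3/2) = 5 + 2/3 = 17/3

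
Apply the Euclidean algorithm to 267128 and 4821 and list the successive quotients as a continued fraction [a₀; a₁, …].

267128 = 55·4821 + 1973, so a_0 = 55
4821 = 2·1973 + 875, so a_1 = 2
1973 = 2·875 + 223, so a_2 = 2
875 = 3·223 + 206, so a_3 = 3
223 = 1·206 + 17, so a_4 = 1
206 = 12·17 + 2, so a_5 = 12
17 = 8·2 + 1, so a_6 = 8
2 = 2·1 + 0, so a_7 = 2

[55; 2, 2, 3, 1, 12, 8, 2]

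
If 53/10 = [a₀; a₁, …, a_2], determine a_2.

3

⌊53/10⌋ = 5, remainder 3
⌊10/3⌋ = 3, remainder 1
⌊3/1⌋ = 3, remainder 0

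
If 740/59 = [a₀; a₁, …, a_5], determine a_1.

740 = 12·59 + 32, so a_0 = 12
59 = 1·32 + 27, so a_1 = 1

1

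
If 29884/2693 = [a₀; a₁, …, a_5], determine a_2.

3

Apply division with remainder until the remainder is 0:
29884 ÷ 2693 → quotient 11, remainder 261
2693 ÷ 261 → quotient 10, remainder 83
261 ÷ 83 → quotient 3, remainder 12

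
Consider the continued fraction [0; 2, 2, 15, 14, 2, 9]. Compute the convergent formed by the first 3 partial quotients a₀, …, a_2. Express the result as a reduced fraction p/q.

2/5

Start with 2.
2 + 1/(2/1) = 2 + 1/2 = 5/2
0 + 1/(5/2) = 0 + 2/5 = 2/5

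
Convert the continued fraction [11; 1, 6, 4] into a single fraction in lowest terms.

344/29

Collapse the nested fraction from the inside out:
Start with 4.
6 + 1/(4/1) = 6 + 1/4 = 25/4
1 + 1/(25/4) = 1 + 4/25 = 29/25
11 + 1/(29/25) = 11 + 25/29 = 344/29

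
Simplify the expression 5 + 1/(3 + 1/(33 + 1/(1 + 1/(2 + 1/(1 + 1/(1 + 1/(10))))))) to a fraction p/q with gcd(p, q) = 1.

40290/7559

Starting at the tail and folding back:
Start with 10.
1 + 1/(10/1) = 1 + 1/10 = 11/10
1 + 1/(11/10) = 1 + 10/11 = 21/11
2 + 1/(21/11) = 2 + 11/21 = 53/21
1 + 1/(53/21) = 1 + 21/53 = 74/53
33 + 1/(74/53) = 33 + 53/74 = 2495/74
3 + 1/(2495/74) = 3 + 74/2495 = 7559/2495
5 + 1/(7559/2495) = 5 + 2495/7559 = 40290/7559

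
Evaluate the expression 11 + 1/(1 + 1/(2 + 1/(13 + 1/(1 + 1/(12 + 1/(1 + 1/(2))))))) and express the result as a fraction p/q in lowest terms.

Start with 2.
1 + 1/(2/1) = 1 + 1/2 = 3/2
12 + 1/(3/2) = 12 + 2/3 = 38/3
1 + 1/(38/3) = 1 + 3/38 = 41/38
13 + 1/(41/38) = 13 + 38/41 = 571/41
2 + 1/(571/41) = 2 + 41/571 = 1183/571
1 + 1/(1183/571) = 1 + 571/1183 = 1754/1183
11 + 1/(1754/1183) = 11 + 1183/1754 = 20477/1754

20477/1754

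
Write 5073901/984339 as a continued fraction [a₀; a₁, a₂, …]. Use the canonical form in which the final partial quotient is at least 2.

[5; 6, 2, 7, 9, 15, 9, 8]

5073901 ÷ 984339 → quotient 5, remainder 152206
984339 ÷ 152206 → quotient 6, remainder 71103
152206 ÷ 71103 → quotient 2, remainder 10000
71103 ÷ 10000 → quotient 7, remainder 1103
10000 ÷ 1103 → quotient 9, remainder 73
1103 ÷ 73 → quotient 15, remainder 8
73 ÷ 8 → quotient 9, remainder 1
8 ÷ 1 → quotient 8, remainder 0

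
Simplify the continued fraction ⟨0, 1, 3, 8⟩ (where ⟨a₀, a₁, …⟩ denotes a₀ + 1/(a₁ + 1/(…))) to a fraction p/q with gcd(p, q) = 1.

Collapse the nested fraction from the inside out:
Start with 8.
3 + 1/(8/1) = 3 + 1/8 = 25/8
1 + 1/(25/8) = 1 + 8/25 = 33/25
0 + 1/(33/25) = 0 + 25/33 = 25/33

25/33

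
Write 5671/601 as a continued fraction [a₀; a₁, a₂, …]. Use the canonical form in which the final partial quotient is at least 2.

[9; 2, 3, 2, 2, 15]

⌊5671/601⌋ = 9, remainder 262
⌊601/262⌋ = 2, remainder 77
⌊262/77⌋ = 3, remainder 31
⌊77/31⌋ = 2, remainder 15
⌊31/15⌋ = 2, remainder 1
⌊15/1⌋ = 15, remainder 0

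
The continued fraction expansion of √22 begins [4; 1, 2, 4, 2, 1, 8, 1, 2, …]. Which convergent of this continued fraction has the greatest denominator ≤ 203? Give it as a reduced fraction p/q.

197/42

List convergents until the denominator exceeds the bound:
a_0 = 4: 4/1  (≤ bound)
a_1 = 1: 5/1  (≤ bound)
a_2 = 2: 14/3  (≤ bound)
a_3 = 4: 61/13  (≤ bound)
a_4 = 2: 136/29  (≤ bound)
a_5 = 1: 197/42  (≤ bound)
a_6 = 8: 1712/365  (> 203, stop)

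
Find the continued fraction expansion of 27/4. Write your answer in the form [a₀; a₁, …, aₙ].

27 ÷ 4 → quotient 6, remainder 3
4 ÷ 3 → quotient 1, remainder 1
3 ÷ 1 → quotient 3, remainder 0

[6; 1, 3]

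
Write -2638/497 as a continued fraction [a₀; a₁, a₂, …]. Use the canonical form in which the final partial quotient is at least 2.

-2638 ÷ 497 → quotient -6, remainder 344
497 ÷ 344 → quotient 1, remainder 153
344 ÷ 153 → quotient 2, remainder 38
153 ÷ 38 → quotient 4, remainder 1
38 ÷ 1 → quotient 38, remainder 0

[-6; 1, 2, 4, 38]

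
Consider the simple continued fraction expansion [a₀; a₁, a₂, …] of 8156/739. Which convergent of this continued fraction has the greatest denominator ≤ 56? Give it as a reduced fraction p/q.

List convergents until the denominator exceeds the bound:
a_0 = 11: 11/1  (≤ bound)
a_1 = 27: 298/27  (≤ bound)
a_2 = 2: 607/55  (≤ bound)
a_3 = 1: 905/82  (> 56, stop)

607/55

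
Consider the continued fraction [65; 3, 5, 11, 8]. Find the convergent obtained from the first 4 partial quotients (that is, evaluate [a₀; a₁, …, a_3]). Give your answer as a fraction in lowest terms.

Build up convergents one term at a time:
a_0 = 65: 65/1
a_1 = 3: 196/3
a_2 = 5: 1045/16
a_3 = 11: 11691/179

11691/179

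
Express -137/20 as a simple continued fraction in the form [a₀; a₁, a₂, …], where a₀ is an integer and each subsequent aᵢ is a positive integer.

Repeatedly divide and take the remainder:
-137 = -7·20 + 3, so a_0 = -7
20 = 6·3 + 2, so a_1 = 6
3 = 1·2 + 1, so a_2 = 1
2 = 2·1 + 0, so a_3 = 2

[-7; 6, 1, 2]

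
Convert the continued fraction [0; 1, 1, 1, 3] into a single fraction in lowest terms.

7/11

Starting at the tail and folding back:
Start with 3.
1 + 1/(3/1) = 1 + 1/3 = 4/3
1 + 1/(4/3) = 1 + 3/4 = 7/4
1 + 1/(7/4) = 1 + 4/7 = 11/7
0 + 1/(11/7) = 0 + 7/11 = 7/11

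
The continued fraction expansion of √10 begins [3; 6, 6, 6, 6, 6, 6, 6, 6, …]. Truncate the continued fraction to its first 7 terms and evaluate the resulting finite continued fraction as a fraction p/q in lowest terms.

Start with 6.
6 + 1/(6/1) = 6 + 1/6 = 37/6
6 + 1/(37/6) = 6 + 6/37 = 228/37
6 + 1/(228/37) = 6 + 37/228 = 1405/228
6 + 1/(1405/228) = 6 + 228/1405 = 8658/1405
6 + 1/(8658/1405) = 6 + 1405/8658 = 53353/8658
3 + 1/(53353/8658) = 3 + 8658/53353 = 168717/53353

168717/53353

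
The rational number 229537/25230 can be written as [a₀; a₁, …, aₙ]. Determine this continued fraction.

[9; 10, 4, 2, 2, 7, 15]

Repeatedly divide and take the remainder:
⌊229537/25230⌋ = 9, remainder 2467
⌊25230/2467⌋ = 10, remainder 560
⌊2467/560⌋ = 4, remainder 227
⌊560/227⌋ = 2, remainder 106
⌊227/106⌋ = 2, remainder 15
⌊106/15⌋ = 7, remainder 1
⌊15/1⌋ = 15, remainder 0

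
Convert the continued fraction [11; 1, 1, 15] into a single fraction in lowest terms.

a_0 = 11: 11/1
a_1 = 1: 12/1
a_2 = 1: 23/2
a_3 = 15: 357/31

357/31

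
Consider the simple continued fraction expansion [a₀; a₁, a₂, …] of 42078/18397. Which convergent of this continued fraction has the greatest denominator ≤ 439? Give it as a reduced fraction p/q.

List convergents until the denominator exceeds the bound:
a_0 = 2: 2/1  (≤ bound)
a_1 = 3: 7/3  (≤ bound)
a_2 = 2: 16/7  (≤ bound)
a_3 = 13: 215/94  (≤ bound)
a_4 = 8: 1736/759  (> 439, stop)

215/94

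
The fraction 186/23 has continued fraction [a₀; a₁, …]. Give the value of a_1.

⌊186/23⌋ = 8, remainder 2
⌊23/2⌋ = 11, remainder 1

11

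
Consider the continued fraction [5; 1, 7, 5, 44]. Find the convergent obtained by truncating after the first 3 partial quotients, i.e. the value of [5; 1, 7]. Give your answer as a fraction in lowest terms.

47/8

Work from the innermost term outward:
Start with 7.
1 + 1/(7/1) = 1 + 1/7 = 8/7
5 + 1/(8/7) = 5 + 7/8 = 47/8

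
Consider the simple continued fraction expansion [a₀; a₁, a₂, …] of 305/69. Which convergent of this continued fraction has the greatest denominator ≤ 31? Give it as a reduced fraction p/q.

a_0 = 4: 4/1  (≤ bound)
a_1 = 2: 9/2  (≤ bound)
a_2 = 2: 22/5  (≤ bound)
a_3 = 1: 31/7  (≤ bound)
a_4 = 1: 53/12  (≤ bound)
a_5 = 1: 84/19  (≤ bound)
a_6 = 3: 305/69  (> 31, stop)

84/19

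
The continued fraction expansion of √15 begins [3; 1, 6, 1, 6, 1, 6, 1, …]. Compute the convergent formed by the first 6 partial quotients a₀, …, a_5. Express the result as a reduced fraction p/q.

Start with 1.
6 + 1/(1/1) = 6 + 1/1 = 7/1
1 + 1/(7/1) = 1 + 1/7 = 8/7
6 + 1/(8/7) = 6 + 7/8 = 55/8
1 + 1/(55/8) = 1 + 8/55 = 63/55
3 + 1/(63/55) = 3 + 55/63 = 244/63

244/63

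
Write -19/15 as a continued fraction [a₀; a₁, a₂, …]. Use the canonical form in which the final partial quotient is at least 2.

[-2; 1, 2, 1, 3]

⌊-19/15⌋ = -2, remainder 11
⌊15/11⌋ = 1, remainder 4
⌊11/4⌋ = 2, remainder 3
⌊4/3⌋ = 1, remainder 1
⌊3/1⌋ = 3, remainder 0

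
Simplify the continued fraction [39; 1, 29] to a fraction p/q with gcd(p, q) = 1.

Start with 29.
1 + 1/(29/1) = 1 + 1/29 = 30/29
39 + 1/(30/29) = 39 + 29/30 = 1199/30

1199/30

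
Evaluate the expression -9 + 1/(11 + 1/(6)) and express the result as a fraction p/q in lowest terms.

-597/67

Start with 6.
11 + 1/(6/1) = 11 + 1/6 = 67/6
-9 + 1/(67/6) = -9 + 6/67 = -597/67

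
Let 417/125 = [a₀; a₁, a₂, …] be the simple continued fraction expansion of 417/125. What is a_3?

417 = 3·125 + 42, so a_0 = 3
125 = 2·42 + 41, so a_1 = 2
42 = 1·41 + 1, so a_2 = 1
41 = 41·1 + 0, so a_3 = 41

41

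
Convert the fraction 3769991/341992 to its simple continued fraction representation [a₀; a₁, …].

⌊3769991/341992⌋ = 11, remainder 8079
⌊341992/8079⌋ = 42, remainder 2674
⌊8079/2674⌋ = 3, remainder 57
⌊2674/57⌋ = 46, remainder 52
⌊57/52⌋ = 1, remainder 5
⌊52/5⌋ = 10, remainder 2
⌊5/2⌋ = 2, remainder 1
⌊2/1⌋ = 2, remainder 0

[11; 42, 3, 46, 1, 10, 2, 2]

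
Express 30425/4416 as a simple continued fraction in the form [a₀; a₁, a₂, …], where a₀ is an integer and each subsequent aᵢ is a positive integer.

Apply division with remainder until the remainder is 0:
30425 ÷ 4416 → quotient 6, remainder 3929
4416 ÷ 3929 → quotient 1, remainder 487
3929 ÷ 487 → quotient 8, remainder 33
487 ÷ 33 → quotient 14, remainder 25
33 ÷ 25 → quotient 1, remainder 8
25 ÷ 8 → quotient 3, remainder 1
8 ÷ 1 → quotient 8, remainder 0

[6; 1, 8, 14, 1, 3, 8]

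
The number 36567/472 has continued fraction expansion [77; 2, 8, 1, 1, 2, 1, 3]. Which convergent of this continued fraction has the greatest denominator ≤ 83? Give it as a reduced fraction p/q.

List convergents until the denominator exceeds the bound:
a_0 = 77: 77/1  (≤ bound)
a_1 = 2: 155/2  (≤ bound)
a_2 = 8: 1317/17  (≤ bound)
a_3 = 1: 1472/19  (≤ bound)
a_4 = 1: 2789/36  (≤ bound)
a_5 = 2: 7050/91  (> 83, stop)

2789/36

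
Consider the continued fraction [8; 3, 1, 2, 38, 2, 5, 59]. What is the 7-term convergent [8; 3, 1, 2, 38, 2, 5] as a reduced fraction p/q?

Use the convergent recurrence hₖ = aₖ·hₖ₋₁ + hₖ₋₂ (and likewise for the denominators kₖ):
a_0 = 8: 8/1
a_1 = 3: 25/3
a_2 = 1: 33/4
a_3 = 2: 91/11
a_4 = 38: 3491/422
a_5 = 2: 7073/855
a_6 = 5: 38856/4697

38856/4697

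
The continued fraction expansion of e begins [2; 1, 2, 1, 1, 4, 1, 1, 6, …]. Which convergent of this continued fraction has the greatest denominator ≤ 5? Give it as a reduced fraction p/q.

a_0 = 2: 2/1  (≤ bound)
a_1 = 1: 3/1  (≤ bound)
a_2 = 2: 8/3  (≤ bound)
a_3 = 1: 11/4  (≤ bound)
a_4 = 1: 19/7  (> 5, stop)

11/4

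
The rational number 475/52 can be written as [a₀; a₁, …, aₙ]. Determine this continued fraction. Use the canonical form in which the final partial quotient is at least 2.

475 ÷ 52 → quotient 9, remainder 7
52 ÷ 7 → quotient 7, remainder 3
7 ÷ 3 → quotient 2, remainder 1
3 ÷ 1 → quotient 3, remainder 0

[9; 7, 2, 3]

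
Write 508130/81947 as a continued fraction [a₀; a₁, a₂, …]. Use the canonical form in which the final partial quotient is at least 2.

Repeatedly divide and take the remainder:
508130 ÷ 81947 → quotient 6, remainder 16448
81947 ÷ 16448 → quotient 4, remainder 16155
16448 ÷ 16155 → quotient 1, remainder 293
16155 ÷ 293 → quotient 55, remainder 40
293 ÷ 40 → quotient 7, remainder 13
40 ÷ 13 → quotient 3, remainder 1
13 ÷ 1 → quotient 13, remainder 0

[6; 4, 1, 55, 7, 3, 13]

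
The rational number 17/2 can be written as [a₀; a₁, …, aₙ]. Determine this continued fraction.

[8; 2]

Run the Euclidean algorithm, recording each quotient:
17 ÷ 2 → quotient 8, remainder 1
2 ÷ 1 → quotient 2, remainder 0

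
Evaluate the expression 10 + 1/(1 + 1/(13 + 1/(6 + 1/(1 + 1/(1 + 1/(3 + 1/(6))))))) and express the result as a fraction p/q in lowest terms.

a_0 = 10: 10/1
a_1 = 1: 11/1
a_2 = 13: 153/14
a_3 = 6: 929/85
a_4 = 1: 1082/99
a_5 = 1: 2011/184
a_6 = 3: 7115/651
a_7 = 6: 44701/4090

44701/4090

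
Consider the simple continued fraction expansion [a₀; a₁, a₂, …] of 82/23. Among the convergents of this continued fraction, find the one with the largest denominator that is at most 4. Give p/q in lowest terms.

7/2

a_0 = 3: 3/1  (≤ bound)
a_1 = 1: 4/1  (≤ bound)
a_2 = 1: 7/2  (≤ bound)
a_3 = 3: 25/7  (> 4, stop)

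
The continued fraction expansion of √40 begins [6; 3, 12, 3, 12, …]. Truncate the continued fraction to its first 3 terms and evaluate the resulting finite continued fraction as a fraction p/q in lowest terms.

Start with 12.
3 + 1/(12/1) = 3 + 1/12 = 37/12
6 + 1/(37/12) = 6 + 12/37 = 234/37

234/37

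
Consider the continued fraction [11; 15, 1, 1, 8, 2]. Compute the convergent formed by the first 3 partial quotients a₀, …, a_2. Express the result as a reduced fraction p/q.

177/16

Use the convergent recurrence hₖ = aₖ·hₖ₋₁ + hₖ₋₂ (and likewise for the denominators kₖ):
a_0 = 11: 11/1
a_1 = 15: 166/15
a_2 = 1: 177/16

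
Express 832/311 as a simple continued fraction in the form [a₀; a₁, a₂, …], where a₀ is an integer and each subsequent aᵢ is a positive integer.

Apply division with remainder until the remainder is 0:
⌊832/311⌋ = 2, remainder 210
⌊311/210⌋ = 1, remainder 101
⌊210/101⌋ = 2, remainder 8
⌊101/8⌋ = 12, remainder 5
⌊8/5⌋ = 1, remainder 3
⌊5/3⌋ = 1, remainder 2
⌊3/2⌋ = 1, remainder 1
⌊2/1⌋ = 2, remainder 0

[2; 1, 2, 12, 1, 1, 1, 2]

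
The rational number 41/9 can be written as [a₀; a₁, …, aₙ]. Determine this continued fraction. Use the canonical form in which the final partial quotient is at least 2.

[4; 1, 1, 4]

41 ÷ 9 → quotient 4, remainder 5
9 ÷ 5 → quotient 1, remainder 4
5 ÷ 4 → quotient 1, remainder 1
4 ÷ 1 → quotient 4, remainder 0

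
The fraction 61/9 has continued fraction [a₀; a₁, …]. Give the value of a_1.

1

Run the Euclidean algorithm, recording each quotient:
⌊61/9⌋ = 6, remainder 7
⌊9/7⌋ = 1, remainder 2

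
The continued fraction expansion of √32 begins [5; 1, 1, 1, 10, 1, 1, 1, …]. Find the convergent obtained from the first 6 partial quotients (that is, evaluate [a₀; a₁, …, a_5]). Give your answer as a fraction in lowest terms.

Start with 1.
10 + 1/(1/1) = 10 + 1/1 = 11/1
1 + 1/(11/1) = 1 + 1/11 = 12/11
1 + 1/(12/11) = 1 + 11/12 = 23/12
1 + 1/(23/12) = 1 + 12/23 = 35/23
5 + 1/(35/23) = 5 + 23/35 = 198/35

198/35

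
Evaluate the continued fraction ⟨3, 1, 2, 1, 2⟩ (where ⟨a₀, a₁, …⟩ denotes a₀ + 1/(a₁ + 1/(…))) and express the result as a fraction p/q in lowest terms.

Work from the innermost term outward:
Start with 2.
1 + 1/(2/1) = 1 + 1/2 = 3/2
2 + 1/(3/2) = 2 + 2/3 = 8/3
1 + 1/(8/3) = 1 + 3/8 = 11/8
3 + 1/(11/8) = 3 + 8/11 = 41/11

41/11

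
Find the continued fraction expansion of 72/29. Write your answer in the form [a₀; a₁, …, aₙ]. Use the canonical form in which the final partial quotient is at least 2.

[2; 2, 14]

72 = 2·29 + 14, so a_0 = 2
29 = 2·14 + 1, so a_1 = 2
14 = 14·1 + 0, so a_2 = 14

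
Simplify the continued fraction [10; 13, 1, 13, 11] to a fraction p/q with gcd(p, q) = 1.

Use the convergent recurrence hₖ = aₖ·hₖ₋₁ + hₖ₋₂ (and likewise for the denominators kₖ):
a_0 = 10: 10/1
a_1 = 13: 131/13
a_2 = 1: 141/14
a_3 = 13: 1964/195
a_4 = 11: 21745/2159

21745/2159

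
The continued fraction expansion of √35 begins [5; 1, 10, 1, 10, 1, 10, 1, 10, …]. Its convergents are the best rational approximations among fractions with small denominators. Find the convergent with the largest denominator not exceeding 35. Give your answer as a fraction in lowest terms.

a_0 = 5: 5/1  (≤ bound)
a_1 = 1: 6/1  (≤ bound)
a_2 = 10: 65/11  (≤ bound)
a_3 = 1: 71/12  (≤ bound)
a_4 = 10: 775/131  (> 35, stop)

71/12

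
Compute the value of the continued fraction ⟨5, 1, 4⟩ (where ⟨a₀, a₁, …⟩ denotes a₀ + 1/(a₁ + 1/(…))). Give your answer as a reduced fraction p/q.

29/5

Start with 4.
1 + 1/(4/1) = 1 + 1/4 = 5/4
5 + 1/(5/4) = 5 + 4/5 = 29/5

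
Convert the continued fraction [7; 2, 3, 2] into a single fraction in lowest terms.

119/16

Start with 2.
3 + 1/(2/1) = 3 + 1/2 = 7/2
2 + 1/(7/2) = 2 + 2/7 = 16/7
7 + 1/(16/7) = 7 + 7/16 = 119/16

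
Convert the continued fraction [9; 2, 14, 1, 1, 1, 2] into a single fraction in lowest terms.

Build up convergents one term at a time:
a_0 = 9: 9/1
a_1 = 2: 19/2
a_2 = 14: 275/29
a_3 = 1: 294/31
a_4 = 1: 569/60
a_5 = 1: 863/91
a_6 = 2: 2295/242

2295/242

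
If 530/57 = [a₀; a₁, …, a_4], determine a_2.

Run the Euclidean algorithm, recording each quotient:
⌊530/57⌋ = 9, remainder 17
⌊57/17⌋ = 3, remainder 6
⌊17/6⌋ = 2, remainder 5

2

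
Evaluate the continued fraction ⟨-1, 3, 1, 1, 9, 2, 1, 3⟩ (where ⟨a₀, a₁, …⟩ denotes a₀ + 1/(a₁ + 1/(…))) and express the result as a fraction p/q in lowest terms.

-548/765

Compute successive convergents:
a_0 = -1: -1/1
a_1 = 3: -2/3
a_2 = 1: -3/4
a_3 = 1: -5/7
a_4 = 9: -48/67
a_5 = 2: -101/141
a_6 = 1: -149/208
a_7 = 3: -548/765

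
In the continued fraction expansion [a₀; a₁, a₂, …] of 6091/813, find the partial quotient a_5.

3

Run the Euclidean algorithm, recording each quotient:
⌊6091/813⌋ = 7, remainder 400
⌊813/400⌋ = 2, remainder 13
⌊400/13⌋ = 30, remainder 10
⌊13/10⌋ = 1, remainder 3
⌊10/3⌋ = 3, remainder 1
⌊3/1⌋ = 3, remainder 0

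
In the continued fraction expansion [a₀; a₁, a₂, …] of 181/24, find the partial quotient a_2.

1

181 = 7·24 + 13, so a_0 = 7
24 = 1·13 + 11, so a_1 = 1
13 = 1·11 + 2, so a_2 = 1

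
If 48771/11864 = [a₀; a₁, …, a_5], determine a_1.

9

⌊48771/11864⌋ = 4, remainder 1315
⌊11864/1315⌋ = 9, remainder 29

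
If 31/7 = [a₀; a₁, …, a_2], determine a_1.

2

31 = 4·7 + 3, so a_0 = 4
7 = 2·3 + 1, so a_1 = 2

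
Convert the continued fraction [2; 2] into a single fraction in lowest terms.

Use the convergent recurrence hₖ = aₖ·hₖ₋₁ + hₖ₋₂ (and likewise for the denominators kₖ):
a_0 = 2: 2/1
a_1 = 2: 5/2

5/2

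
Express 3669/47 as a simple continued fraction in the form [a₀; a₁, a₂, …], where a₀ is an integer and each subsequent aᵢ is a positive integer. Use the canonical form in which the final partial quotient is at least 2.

[78; 15, 1, 2]

3669 ÷ 47 → quotient 78, remainder 3
47 ÷ 3 → quotient 15, remainder 2
3 ÷ 2 → quotient 1, remainder 1
2 ÷ 1 → quotient 2, remainder 0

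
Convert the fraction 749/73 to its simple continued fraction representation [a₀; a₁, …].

[10; 3, 1, 5, 3]

749 ÷ 73 → quotient 10, remainder 19
73 ÷ 19 → quotient 3, remainder 16
19 ÷ 16 → quotient 1, remainder 3
16 ÷ 3 → quotient 5, remainder 1
3 ÷ 1 → quotient 3, remainder 0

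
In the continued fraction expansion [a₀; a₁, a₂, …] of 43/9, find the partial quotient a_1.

Repeatedly divide and take the remainder:
43 = 4·9 + 7, so a_0 = 4
9 = 1·7 + 2, so a_1 = 1

1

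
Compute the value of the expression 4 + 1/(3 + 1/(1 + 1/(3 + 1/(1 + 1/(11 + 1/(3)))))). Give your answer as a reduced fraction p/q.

2946/691

Starting at the tail and folding back:
Start with 3.
11 + 1/(3/1) = 11 + 1/3 = 34/3
1 + 1/(34/3) = 1 + 3/34 = 37/34
3 + 1/(37/34) = 3 + 34/37 = 145/37
1 + 1/(145/37) = 1 + 37/145 = 182/145
3 + 1/(182/145) = 3 + 145/182 = 691/182
4 + 1/(691/182) = 4 + 182/691 = 2946/691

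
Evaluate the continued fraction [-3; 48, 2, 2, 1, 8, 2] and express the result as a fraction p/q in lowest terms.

-18612/6247

Start with 2.
8 + 1/(2/1) = 8 + 1/2 = 17/2
1 + 1/(17/2) = 1 + 2/17 = 19/17
2 + 1/(19/17) = 2 + 17/19 = 55/19
2 + 1/(55/19) = 2 + 19/55 = 129/55
48 + 1/(129/55) = 48 + 55/129 = 6247/129
-3 + 1/(6247/129) = -3 + 129/6247 = -18612/6247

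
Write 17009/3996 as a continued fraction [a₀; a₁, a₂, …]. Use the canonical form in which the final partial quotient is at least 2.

[4; 3, 1, 8, 1, 5, 1, 14]

17009 = 4·3996 + 1025, so a_0 = 4
3996 = 3·1025 + 921, so a_1 = 3
1025 = 1·921 + 104, so a_2 = 1
921 = 8·104 + 89, so a_3 = 8
104 = 1·89 + 15, so a_4 = 1
89 = 5·15 + 14, so a_5 = 5
15 = 1·14 + 1, so a_6 = 1
14 = 14·1 + 0, so a_7 = 14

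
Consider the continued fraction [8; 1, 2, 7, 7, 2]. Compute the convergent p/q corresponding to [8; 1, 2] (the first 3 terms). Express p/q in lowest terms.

a_0 = 8: 8/1
a_1 = 1: 9/1
a_2 = 2: 26/3

26/3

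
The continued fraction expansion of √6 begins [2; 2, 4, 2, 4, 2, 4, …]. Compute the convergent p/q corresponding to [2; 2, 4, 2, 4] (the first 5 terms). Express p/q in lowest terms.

a_0 = 2: 2/1
a_1 = 2: 5/2
a_2 = 4: 22/9
a_3 = 2: 49/20
a_4 = 4: 218/89

218/89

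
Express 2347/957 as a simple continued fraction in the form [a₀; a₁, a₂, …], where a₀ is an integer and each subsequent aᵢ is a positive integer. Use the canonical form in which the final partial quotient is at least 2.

[2; 2, 4, 1, 3, 7, 3]

2347 = 2·957 + 433, so a_0 = 2
957 = 2·433 + 91, so a_1 = 2
433 = 4·91 + 69, so a_2 = 4
91 = 1·69 + 22, so a_3 = 1
69 = 3·22 + 3, so a_4 = 3
22 = 7·3 + 1, so a_5 = 7
3 = 3·1 + 0, so a_6 = 3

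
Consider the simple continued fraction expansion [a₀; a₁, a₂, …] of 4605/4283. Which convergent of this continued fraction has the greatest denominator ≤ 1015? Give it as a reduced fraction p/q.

List convergents until the denominator exceeds the bound:
a_0 = 1: 1/1  (≤ bound)
a_1 = 13: 14/13  (≤ bound)
a_2 = 3: 43/40  (≤ bound)
a_3 = 3: 143/133  (≤ bound)
a_4 = 7: 1044/971  (≤ bound)
a_5 = 1: 1187/1104  (> 1015, stop)

1044/971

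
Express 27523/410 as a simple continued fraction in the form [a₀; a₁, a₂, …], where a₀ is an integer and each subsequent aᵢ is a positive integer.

[67; 7, 1, 2, 1, 3, 1, 2]

27523 = 67·410 + 53, so a_0 = 67
410 = 7·53 + 39, so a_1 = 7
53 = 1·39 + 14, so a_2 = 1
39 = 2·14 + 11, so a_3 = 2
14 = 1·11 + 3, so a_4 = 1
11 = 3·3 + 2, so a_5 = 3
3 = 1·2 + 1, so a_6 = 1
2 = 2·1 + 0, so a_7 = 2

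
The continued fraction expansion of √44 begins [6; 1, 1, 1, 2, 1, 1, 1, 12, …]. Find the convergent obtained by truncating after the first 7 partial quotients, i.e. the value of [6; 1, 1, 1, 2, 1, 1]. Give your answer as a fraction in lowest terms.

Work from the innermost term outward:
Start with 1.
1 + 1/(1/1) = 1 + 1/1 = 2/1
2 + 1/(2/1) = 2 + 1/2 = 5/2
1 + 1/(5/2) = 1 + 2/5 = 7/5
1 + 1/(7/5) = 1 + 5/7 = 12/7
1 + 1/(12/7) = 1 + 7/12 = 19/12
6 + 1/(19/12) = 6 + 12/19 = 126/19

126/19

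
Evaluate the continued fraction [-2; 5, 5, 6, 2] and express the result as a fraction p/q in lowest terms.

-629/348

Start with 2.
6 + 1/(2/1) = 6 + 1/2 = 13/2
5 + 1/(13/2) = 5 + 2/13 = 67/13
5 + 1/(67/13) = 5 + 13/67 = 348/67
-2 + 1/(348/67) = -2 + 67/348 = -629/348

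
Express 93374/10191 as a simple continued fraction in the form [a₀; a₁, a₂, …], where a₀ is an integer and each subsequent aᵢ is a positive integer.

[9; 6, 6, 2, 1, 13, 1, 5]

Apply division with remainder until the remainder is 0:
⌊93374/10191⌋ = 9, remainder 1655
⌊10191/1655⌋ = 6, remainder 261
⌊1655/261⌋ = 6, remainder 89
⌊261/89⌋ = 2, remainder 83
⌊89/83⌋ = 1, remainder 6
⌊83/6⌋ = 13, remainder 5
⌊6/5⌋ = 1, remainder 1
⌊5/1⌋ = 5, remainder 0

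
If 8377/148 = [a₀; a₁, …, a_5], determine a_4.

8377 ÷ 148 → quotient 56, remainder 89
148 ÷ 89 → quotient 1, remainder 59
89 ÷ 59 → quotient 1, remainder 30
59 ÷ 30 → quotient 1, remainder 29
30 ÷ 29 → quotient 1, remainder 1

1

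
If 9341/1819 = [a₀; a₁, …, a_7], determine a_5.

Apply division with remainder until the remainder is 0:
9341 = 5·1819 + 246, so a_0 = 5
1819 = 7·246 + 97, so a_1 = 7
246 = 2·97 + 52, so a_2 = 2
97 = 1·52 + 45, so a_3 = 1
52 = 1·45 + 7, so a_4 = 1
45 = 6·7 + 3, so a_5 = 6

6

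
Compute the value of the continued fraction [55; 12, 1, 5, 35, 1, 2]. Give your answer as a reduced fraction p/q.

455935/8278

a_0 = 55: 55/1
a_1 = 12: 661/12
a_2 = 1: 716/13
a_3 = 5: 4241/77
a_4 = 35: 149151/2708
a_5 = 1: 153392/2785
a_6 = 2: 455935/8278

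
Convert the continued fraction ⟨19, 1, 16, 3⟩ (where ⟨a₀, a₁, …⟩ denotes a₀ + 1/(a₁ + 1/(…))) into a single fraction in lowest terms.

1037/52

Build up convergents one term at a time:
a_0 = 19: 19/1
a_1 = 1: 20/1
a_2 = 16: 339/17
a_3 = 3: 1037/52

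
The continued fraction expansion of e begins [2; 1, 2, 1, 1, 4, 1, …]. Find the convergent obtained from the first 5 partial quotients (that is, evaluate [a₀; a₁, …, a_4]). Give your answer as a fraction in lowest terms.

Work from the innermost term outward:
Start with 1.
1 + 1/(1/1) = 1 + 1/1 = 2/1
2 + 1/(2/1) = 2 + 1/2 = 5/2
1 + 1/(5/2) = 1 + 2/5 = 7/5
2 + 1/(7/5) = 2 + 5/7 = 19/7

19/7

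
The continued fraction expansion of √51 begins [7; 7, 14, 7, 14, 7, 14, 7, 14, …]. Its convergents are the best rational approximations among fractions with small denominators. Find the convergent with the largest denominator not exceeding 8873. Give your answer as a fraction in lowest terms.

List convergents until the denominator exceeds the bound:
a_0 = 7: 7/1  (≤ bound)
a_1 = 7: 50/7  (≤ bound)
a_2 = 14: 707/99  (≤ bound)
a_3 = 7: 4999/700  (≤ bound)
a_4 = 14: 70693/9899  (> 8873, stop)

4999/700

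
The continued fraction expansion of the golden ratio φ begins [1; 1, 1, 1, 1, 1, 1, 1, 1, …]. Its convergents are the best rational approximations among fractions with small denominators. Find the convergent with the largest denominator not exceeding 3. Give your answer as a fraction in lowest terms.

5/3

a_0 = 1: 1/1  (≤ bound)
a_1 = 1: 2/1  (≤ bound)
a_2 = 1: 3/2  (≤ bound)
a_3 = 1: 5/3  (≤ bound)
a_4 = 1: 8/5  (> 3, stop)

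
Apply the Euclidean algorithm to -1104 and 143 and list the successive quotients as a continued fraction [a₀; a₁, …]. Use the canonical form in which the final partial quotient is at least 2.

[-8; 3, 1, 1, 2, 1, 5]

Apply division with remainder until the remainder is 0:
-1104 = -8·143 + 40, so a_0 = -8
143 = 3·40 + 23, so a_1 = 3
40 = 1·23 + 17, so a_2 = 1
23 = 1·17 + 6, so a_3 = 1
17 = 2·6 + 5, so a_4 = 2
6 = 1·5 + 1, so a_5 = 1
5 = 5·1 + 0, so a_6 = 5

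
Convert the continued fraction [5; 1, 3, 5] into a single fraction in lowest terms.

121/21

Collapse the nested fraction from the inside out:
Start with 5.
3 + 1/(5/1) = 3 + 1/5 = 16/5
1 + 1/(16/5) = 1 + 5/16 = 21/16
5 + 1/(21/16) = 5 + 16/21 = 121/21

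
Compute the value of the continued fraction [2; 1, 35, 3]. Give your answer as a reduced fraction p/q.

324/109

Compute successive convergents:
a_0 = 2: 2/1
a_1 = 1: 3/1
a_2 = 35: 107/36
a_3 = 3: 324/109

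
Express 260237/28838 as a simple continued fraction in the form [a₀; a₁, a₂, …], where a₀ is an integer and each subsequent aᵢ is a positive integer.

[9; 41, 2, 38, 9]

Apply division with remainder until the remainder is 0:
260237 ÷ 28838 → quotient 9, remainder 695
28838 ÷ 695 → quotient 41, remainder 343
695 ÷ 343 → quotient 2, remainder 9
343 ÷ 9 → quotient 38, remainder 1
9 ÷ 1 → quotient 9, remainder 0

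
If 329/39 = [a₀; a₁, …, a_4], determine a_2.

⌊329/39⌋ = 8, remainder 17
⌊39/17⌋ = 2, remainder 5
⌊17/5⌋ = 3, remainder 2

3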